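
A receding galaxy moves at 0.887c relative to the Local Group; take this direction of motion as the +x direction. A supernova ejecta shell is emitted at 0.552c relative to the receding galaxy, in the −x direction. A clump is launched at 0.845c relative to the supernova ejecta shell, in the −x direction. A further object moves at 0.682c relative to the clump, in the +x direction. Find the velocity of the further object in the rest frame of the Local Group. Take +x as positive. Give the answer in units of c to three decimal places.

Apply u = (u' + v)/(1 + u'v/c²) successively, working outward toward the Local Group.
Start: velocity of the receding galaxy relative to the Local Group = 0.8870c.
Compose with the supernova ejecta shell (u' = -0.552 in the receding galaxy frame): u_1 = (-0.552 + 0.887) / (1 + (-0.552)·0.887) = 0.3350/0.5104 = 0.6564.
Compose with the clump (u' = -0.845 in the supernova ejecta shell frame): u_2 = (-0.845 + 0.656) / (1 + (-0.845)·0.656) = -0.1886/0.4454 = -0.4235.
Compose with the further object (u' = 0.682 in the clump frame): u_3 = (0.682 + (-0.424)) / (1 + 0.682·(-0.424)) = 0.2585/0.7112 = 0.3635.

+0.363c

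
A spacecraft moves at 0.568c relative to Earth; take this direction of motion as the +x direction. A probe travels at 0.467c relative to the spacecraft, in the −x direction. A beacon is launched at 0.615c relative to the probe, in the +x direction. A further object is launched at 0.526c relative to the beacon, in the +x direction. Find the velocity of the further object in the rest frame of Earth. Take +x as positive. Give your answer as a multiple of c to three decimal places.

+0.894c

Apply u = (u' + v)/(1 + u'v/c²) successively, working outward toward Earth.
Start: velocity of the spacecraft relative to Earth = 0.5680c.
Compose with the probe (u' = -0.467 in the spacecraft frame): u_1 = (-0.467 + 0.568) / (1 + (-0.467)·0.568) = 0.1010/0.7347 = 0.1375.
Compose with the beacon (u' = 0.615 in the probe frame): u_2 = (0.615 + 0.137) / (1 + 0.615·0.137) = 0.7525/1.0845 = 0.6938.
Compose with the further object (u' = 0.526 in the beacon frame): u_3 = (0.526 + 0.694) / (1 + 0.526·0.694) = 1.2198/1.3649 = 0.8937.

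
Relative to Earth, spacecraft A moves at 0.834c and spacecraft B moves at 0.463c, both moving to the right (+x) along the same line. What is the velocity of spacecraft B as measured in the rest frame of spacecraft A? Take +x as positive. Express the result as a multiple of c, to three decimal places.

-0.604c

β_A = 0.834, β_B = 0.463.
Transform to A's frame with the inverse velocity-addition law: u' = (u − v)/(1 − uv/c²), taking u = β_B and v = β_A.
u' = (0.463 − 0.834) / (1 − (0.834)(0.463)) = -0.3710/0.6139 = -0.6044.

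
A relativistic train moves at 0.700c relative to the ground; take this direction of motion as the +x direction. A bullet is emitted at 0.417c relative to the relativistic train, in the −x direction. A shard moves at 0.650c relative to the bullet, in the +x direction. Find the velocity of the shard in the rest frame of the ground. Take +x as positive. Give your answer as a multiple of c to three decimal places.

Apply u = (u' + v)/(1 + u'v/c²) successively, working outward toward the ground.
Start: velocity of the relativistic train relative to the ground = 0.7000c.
Compose with the bullet (u' = -0.417 in the relativistic train frame): u_1 = (-0.417 + 0.700) / (1 + (-0.417)·0.700) = 0.2830/0.7081 = 0.3997.
Compose with the shard (u' = 0.650 in the bullet frame): u_2 = (0.650 + 0.400) / (1 + 0.650·0.400) = 1.0497/1.2598 = 0.8332.

+0.833c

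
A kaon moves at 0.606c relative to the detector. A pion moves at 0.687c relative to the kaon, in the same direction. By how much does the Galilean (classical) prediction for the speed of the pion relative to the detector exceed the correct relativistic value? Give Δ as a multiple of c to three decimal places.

Galilean: u_cl = 0.687 + 0.606 = 1.2930.
Relativistic: u_rel = (0.687 + 0.606) / (1 + 0.687·0.606) = 1.2930/1.4163 = 0.9129.
Δ = 1.2930 − 0.9129 = 0.3801.
(The classical prediction exceeds c; the relativistic result does not.)

Δ = 0.380c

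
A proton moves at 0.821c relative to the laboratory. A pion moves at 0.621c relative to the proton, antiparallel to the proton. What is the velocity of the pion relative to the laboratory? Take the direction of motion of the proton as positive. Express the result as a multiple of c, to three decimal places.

+0.408c

With v = 0.821 and u' = -0.621 (in units of c),
u = (u' + v)/(1 + u'v/c²):
u = (-0.621 + 0.821) / (1 + (-0.621)·0.821) = 0.2000/0.4902 = 0.4080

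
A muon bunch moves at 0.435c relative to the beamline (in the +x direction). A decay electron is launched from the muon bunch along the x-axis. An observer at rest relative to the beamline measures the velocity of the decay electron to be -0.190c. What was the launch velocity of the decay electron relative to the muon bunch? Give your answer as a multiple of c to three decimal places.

Invert the composition law: u' = (u − v)/(1 − uv/c²).
u' = (-0.190 − 0.435) / (1 − (-0.190)(0.435)) = -0.6250/1.0826 = -0.5773.

-0.577c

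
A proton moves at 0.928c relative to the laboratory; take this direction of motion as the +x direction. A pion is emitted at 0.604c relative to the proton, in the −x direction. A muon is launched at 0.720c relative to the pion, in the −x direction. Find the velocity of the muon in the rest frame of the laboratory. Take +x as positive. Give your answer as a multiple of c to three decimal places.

+0.037c

Apply u = (u' + v)/(1 + u'v/c²) successively, working outward toward the laboratory.
Start: velocity of the proton relative to the laboratory = 0.9280c.
Compose with the pion (u' = -0.604 in the proton frame): u_1 = (-0.604 + 0.928) / (1 + (-0.604)·0.928) = 0.3240/0.4395 = 0.7372.
Compose with the muon (u' = -0.720 in the pion frame): u_2 = (-0.720 + 0.737) / (1 + (-0.720)·0.737) = 0.0172/0.4692 = 0.0367.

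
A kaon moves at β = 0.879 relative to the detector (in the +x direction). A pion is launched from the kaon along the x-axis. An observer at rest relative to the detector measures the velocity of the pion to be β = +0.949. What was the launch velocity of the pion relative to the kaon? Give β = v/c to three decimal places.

Invert the composition law: u' = (u − v)/(1 − uv/c²).
u' = (0.949 − 0.879) / (1 − (0.949)(0.879)) = 0.0700/0.1658 = 0.4221.

β = +0.422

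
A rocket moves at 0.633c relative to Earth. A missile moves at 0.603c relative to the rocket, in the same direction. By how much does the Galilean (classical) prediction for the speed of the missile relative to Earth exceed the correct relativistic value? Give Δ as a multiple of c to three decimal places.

Δ = 0.341c

Galilean: u_cl = 0.603 + 0.633 = 1.2360.
Relativistic: u_rel = (0.603 + 0.633) / (1 + 0.603·0.633) = 1.2360/1.3817 = 0.8946.
Δ = 1.2360 − 0.8946 = 0.3414.
(The classical prediction exceeds c; the relativistic result does not.)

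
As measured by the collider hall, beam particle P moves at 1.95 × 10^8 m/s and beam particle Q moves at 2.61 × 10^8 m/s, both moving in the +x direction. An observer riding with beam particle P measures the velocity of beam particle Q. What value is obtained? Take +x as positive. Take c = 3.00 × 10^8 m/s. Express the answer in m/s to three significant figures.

+1.52 × 10^8 m/s

β_A = 0.650, β_B = 0.870 (dividing each by c = 3.00 × 10^8 m/s).
Transform to A's frame with the inverse velocity-addition law: u' = (u − v)/(1 − uv/c²), taking u = β_B and v = β_A.
u' = (0.870 − 0.650) / (1 − (0.650)(0.870)) = 0.2200/0.4345 = 0.5063.
u' = 0.5063 × 3.00 × 10^8 m/s.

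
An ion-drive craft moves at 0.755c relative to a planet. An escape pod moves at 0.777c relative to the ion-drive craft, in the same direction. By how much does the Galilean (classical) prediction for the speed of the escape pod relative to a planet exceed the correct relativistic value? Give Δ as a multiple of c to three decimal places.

Δ = 0.566c

Galilean: u_cl = 0.777 + 0.755 = 1.5320.
Relativistic: u_rel = (0.777 + 0.755) / (1 + 0.777·0.755) = 1.5320/1.5866 = 0.9656.
Δ = 1.5320 − 0.9656 = 0.5664.
(The classical prediction exceeds c; the relativistic result does not.)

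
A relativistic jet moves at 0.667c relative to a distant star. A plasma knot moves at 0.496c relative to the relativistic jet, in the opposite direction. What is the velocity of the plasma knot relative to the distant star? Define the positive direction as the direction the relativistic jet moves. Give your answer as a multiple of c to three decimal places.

With v = 0.667 and u' = -0.496 (in units of c),
u = (u' + v)/(1 + u'v/c²):
u = (-0.496 + 0.667) / (1 + (-0.496)·0.667) = 0.1710/0.6692 = 0.2555

+0.256c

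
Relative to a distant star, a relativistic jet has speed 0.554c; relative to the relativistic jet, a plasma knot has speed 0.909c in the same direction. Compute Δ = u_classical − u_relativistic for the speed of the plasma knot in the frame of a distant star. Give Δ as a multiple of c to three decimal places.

Δ = 0.490c

Galilean: u_cl = 0.909 + 0.554 = 1.4630.
Relativistic: u_rel = (0.909 + 0.554) / (1 + 0.909·0.554) = 1.4630/1.5036 = 0.9730.
Δ = 1.4630 − 0.9730 = 0.4900.
(The classical prediction exceeds c; the relativistic result does not.)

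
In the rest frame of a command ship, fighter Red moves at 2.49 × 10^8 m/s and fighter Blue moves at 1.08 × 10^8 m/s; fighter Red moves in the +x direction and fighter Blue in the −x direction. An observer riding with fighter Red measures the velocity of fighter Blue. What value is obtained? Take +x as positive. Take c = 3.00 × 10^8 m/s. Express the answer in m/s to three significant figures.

-2.75 × 10^8 m/s

β_A = 0.830, β_B = -0.360 (dividing each by c = 3.00 × 10^8 m/s).
Transform to A's frame with the inverse velocity-addition law: u' = (u − v)/(1 − uv/c²), taking u = β_B and v = β_A.
u' = (-0.360 − 0.830) / (1 − (0.830)(-0.360)) = -1.1900/1.2988 = -0.9162.
u' = -0.9162 × 3.00 × 10^8 m/s.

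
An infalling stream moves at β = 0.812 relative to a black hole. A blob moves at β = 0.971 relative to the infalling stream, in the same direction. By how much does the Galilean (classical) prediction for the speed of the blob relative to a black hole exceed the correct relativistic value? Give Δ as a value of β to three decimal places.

Galilean: u_cl = 0.971 + 0.812 = 1.7830.
Relativistic: u_rel = (0.971 + 0.812) / (1 + 0.971·0.812) = 1.7830/1.7885 = 0.9970.
Δ = 1.7830 − 0.9970 = 0.7860.
(The classical prediction exceeds c; the relativistic result does not.)

Δ = 0.786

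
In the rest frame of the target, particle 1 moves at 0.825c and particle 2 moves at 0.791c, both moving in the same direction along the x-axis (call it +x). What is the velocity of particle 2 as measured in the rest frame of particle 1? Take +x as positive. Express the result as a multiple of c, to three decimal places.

-0.098c

β_A = 0.825, β_B = 0.791.
Transform to A's frame with the inverse velocity-addition law: u' = (u − v)/(1 − uv/c²), taking u = β_B and v = β_A.
u' = (0.791 − 0.825) / (1 − (0.825)(0.791)) = -0.0340/0.3474 = -0.0979.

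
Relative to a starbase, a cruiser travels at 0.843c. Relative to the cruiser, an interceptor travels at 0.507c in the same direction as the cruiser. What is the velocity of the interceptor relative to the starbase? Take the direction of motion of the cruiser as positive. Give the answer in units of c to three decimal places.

0.946c

With v = 0.843 and u' = 0.507 (in units of c),
u = (u' + v)/(1 + u'v/c²):
u = (0.507 + 0.843) / (1 + 0.507·0.843) = 1.3500/1.4274 = 0.9458
(Galilean addition would give +1.350c, exceeding c.)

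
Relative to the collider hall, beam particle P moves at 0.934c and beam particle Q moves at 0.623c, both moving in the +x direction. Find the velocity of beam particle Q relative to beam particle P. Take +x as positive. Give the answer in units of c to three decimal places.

β_A = 0.934, β_B = 0.623.
Transform to A's frame with the inverse velocity-addition law: u' = (u − v)/(1 − uv/c²), taking u = β_B and v = β_A.
u' = (0.623 − 0.934) / (1 − (0.934)(0.623)) = -0.3110/0.4181 = -0.7438.

-0.744c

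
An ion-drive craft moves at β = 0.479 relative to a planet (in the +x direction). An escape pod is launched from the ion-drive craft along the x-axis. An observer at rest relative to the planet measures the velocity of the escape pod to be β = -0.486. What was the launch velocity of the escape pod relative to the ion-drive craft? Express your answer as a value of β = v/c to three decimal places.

β = -0.783

Invert the composition law: u' = (u − v)/(1 − uv/c²).
u' = (-0.486 − 0.479) / (1 − (-0.486)(0.479)) = -0.9650/1.2328 = -0.7828.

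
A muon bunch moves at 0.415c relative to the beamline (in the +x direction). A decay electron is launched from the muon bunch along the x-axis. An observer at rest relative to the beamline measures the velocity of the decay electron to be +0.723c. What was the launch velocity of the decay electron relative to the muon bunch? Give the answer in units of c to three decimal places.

+0.440c

Invert the composition law: u' = (u − v)/(1 − uv/c²).
u' = (0.723 − 0.415) / (1 − (0.723)(0.415)) = 0.3080/0.7000 = 0.4400.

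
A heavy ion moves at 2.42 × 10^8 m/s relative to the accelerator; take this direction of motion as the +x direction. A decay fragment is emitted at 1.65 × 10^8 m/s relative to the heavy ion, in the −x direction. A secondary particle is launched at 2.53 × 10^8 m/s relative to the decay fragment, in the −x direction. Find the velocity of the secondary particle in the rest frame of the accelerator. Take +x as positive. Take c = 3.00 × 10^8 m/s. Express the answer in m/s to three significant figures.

-1.88 × 10^8 m/s

Apply u = (u' + v)/(1 + u'v/c²) successively, working outward toward the accelerator.
(Dividing each given speed by c = 3.00 × 10^8 m/s to work in units of c.)
Start: velocity of the heavy ion relative to the accelerator = 0.8067c.
Compose with the decay fragment (u' = -0.550 in the heavy ion frame): u_1 = (-0.550 + 0.807) / (1 + (-0.550)·0.807) = 0.2567/0.5563 = 0.4614.
Compose with the secondary particle (u' = -0.843 in the decay fragment frame): u_2 = (-0.843 + 0.461) / (1 + (-0.843)·0.461) = -0.3820/0.6109 = -0.6252.
So u = -0.6252 × 3.00 × 10^8 m/s.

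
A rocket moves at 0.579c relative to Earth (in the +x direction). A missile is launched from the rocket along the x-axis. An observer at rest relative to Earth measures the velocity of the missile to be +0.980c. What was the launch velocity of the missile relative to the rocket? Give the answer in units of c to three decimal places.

Invert the composition law: u' = (u − v)/(1 − uv/c²).
u' = (0.980 − 0.579) / (1 − (0.980)(0.579)) = 0.4010/0.4326 = 0.9270.

+0.927c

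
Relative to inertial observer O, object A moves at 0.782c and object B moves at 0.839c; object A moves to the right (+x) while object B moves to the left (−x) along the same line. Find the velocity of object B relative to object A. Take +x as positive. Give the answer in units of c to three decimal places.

β_A = 0.782, β_B = -0.839.
Transform to A's frame with the inverse velocity-addition law: u' = (u − v)/(1 − uv/c²), taking u = β_B and v = β_A.
u' = (-0.839 − 0.782) / (1 − (0.782)(-0.839)) = -1.6210/1.6561 = -0.9788.

-0.979c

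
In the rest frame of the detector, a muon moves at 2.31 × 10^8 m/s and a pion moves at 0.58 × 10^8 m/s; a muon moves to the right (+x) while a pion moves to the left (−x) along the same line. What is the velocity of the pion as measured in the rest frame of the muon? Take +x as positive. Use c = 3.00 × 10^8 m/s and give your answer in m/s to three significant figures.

-2.52 × 10^8 m/s

β_A = 0.770, β_B = -0.193 (dividing each by c = 3.00 × 10^8 m/s).
Transform to A's frame with the inverse velocity-addition law: u' = (u − v)/(1 − uv/c²), taking u = β_B and v = β_A.
u' = (-0.193 − 0.770) / (1 − (0.770)(-0.193)) = -0.9633/1.1489 = -0.8385.
u' = -0.8385 × 3.00 × 10^8 m/s.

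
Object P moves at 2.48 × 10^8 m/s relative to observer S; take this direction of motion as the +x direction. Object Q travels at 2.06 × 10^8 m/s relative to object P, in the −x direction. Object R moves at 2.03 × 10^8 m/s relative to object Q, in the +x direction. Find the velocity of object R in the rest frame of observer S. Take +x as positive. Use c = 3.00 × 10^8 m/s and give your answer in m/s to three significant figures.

+2.46 × 10^8 m/s

Apply u = (u' + v)/(1 + u'v/c²) successively, working outward toward observer S.
(Dividing each given speed by c = 3.00 × 10^8 m/s to work in units of c.)
Start: velocity of object P relative to observer S = 0.8267c.
Compose with object Q (u' = -0.687 in object P frame): u_1 = (-0.687 + 0.827) / (1 + (-0.687)·0.827) = 0.1400/0.4324 = 0.3238.
Compose with object R (u' = 0.677 in object Q frame): u_2 = (0.677 + 0.324) / (1 + 0.677·0.324) = 1.0005/1.2191 = 0.8207.
So u = 0.8207 × 3.00 × 10^8 m/s.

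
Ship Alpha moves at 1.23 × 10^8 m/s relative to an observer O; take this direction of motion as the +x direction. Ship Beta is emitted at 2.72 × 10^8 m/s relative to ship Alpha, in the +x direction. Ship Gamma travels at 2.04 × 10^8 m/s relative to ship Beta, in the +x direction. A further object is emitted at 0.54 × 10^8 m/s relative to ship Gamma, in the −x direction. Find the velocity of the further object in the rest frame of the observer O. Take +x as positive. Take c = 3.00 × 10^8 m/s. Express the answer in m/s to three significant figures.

+2.97 × 10^8 m/s

Apply u = (u' + v)/(1 + u'v/c²) successively, working outward toward the observer O.
(Dividing each given speed by c = 3.00 × 10^8 m/s to work in units of c.)
Start: velocity of ship Alpha relative to the observer O = 0.4100c.
Compose with ship Beta (u' = 0.907 in ship Alpha frame): u_1 = (0.907 + 0.410) / (1 + 0.907·0.410) = 1.3167/1.3717 = 0.9599.
Compose with ship Gamma (u' = 0.680 in ship Beta frame): u_2 = (0.680 + 0.960) / (1 + 0.680·0.960) = 1.6399/1.6527 = 0.9922.
Compose with the further object (u' = -0.180 in ship Gamma frame): u_3 = (-0.180 + 0.992) / (1 + (-0.180)·0.992) = 0.8122/0.8214 = 0.9888.
So u = 0.9888 × 3.00 × 10^8 m/s.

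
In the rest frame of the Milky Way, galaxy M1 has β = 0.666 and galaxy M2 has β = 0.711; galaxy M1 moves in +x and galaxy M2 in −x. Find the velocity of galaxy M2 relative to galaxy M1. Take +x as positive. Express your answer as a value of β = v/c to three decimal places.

β_A = 0.666, β_B = -0.711.
Transform to A's frame with the inverse velocity-addition law: u' = (u − v)/(1 − uv/c²), taking u = β_B and v = β_A.
u' = (-0.711 − 0.666) / (1 − (0.666)(-0.711)) = -1.3770/1.4735 = -0.9345.

β = -0.934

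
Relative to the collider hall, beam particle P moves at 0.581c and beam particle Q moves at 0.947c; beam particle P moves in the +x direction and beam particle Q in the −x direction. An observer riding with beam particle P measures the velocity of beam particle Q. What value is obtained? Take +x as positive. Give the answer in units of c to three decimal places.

-0.986c

β_A = 0.581, β_B = -0.947.
Transform to A's frame with the inverse velocity-addition law: u' = (u − v)/(1 − uv/c²), taking u = β_B and v = β_A.
u' = (-0.947 − 0.581) / (1 − (0.581)(-0.947)) = -1.5280/1.5502 = -0.9857.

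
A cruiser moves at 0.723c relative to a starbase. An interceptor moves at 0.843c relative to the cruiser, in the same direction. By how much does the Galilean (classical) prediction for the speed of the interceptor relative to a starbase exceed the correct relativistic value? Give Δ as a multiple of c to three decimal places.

Galilean: u_cl = 0.843 + 0.723 = 1.5660.
Relativistic: u_rel = (0.843 + 0.723) / (1 + 0.843·0.723) = 1.5660/1.6095 = 0.9730.
Δ = 1.5660 − 0.9730 = 0.5930.
(The classical prediction exceeds c; the relativistic result does not.)

Δ = 0.593c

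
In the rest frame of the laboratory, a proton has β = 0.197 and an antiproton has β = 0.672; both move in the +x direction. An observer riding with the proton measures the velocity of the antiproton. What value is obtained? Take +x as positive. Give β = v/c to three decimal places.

β = +0.547

β_A = 0.197, β_B = 0.672.
Transform to A's frame with the inverse velocity-addition law: u' = (u − v)/(1 − uv/c²), taking u = β_B and v = β_A.
u' = (0.672 − 0.197) / (1 − (0.197)(0.672)) = 0.4750/0.8676 = 0.5475.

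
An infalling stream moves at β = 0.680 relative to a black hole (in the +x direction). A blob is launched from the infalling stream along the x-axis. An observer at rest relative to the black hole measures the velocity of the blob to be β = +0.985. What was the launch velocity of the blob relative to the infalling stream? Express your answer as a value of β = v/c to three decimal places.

β = +0.924

Invert the composition law: u' = (u − v)/(1 − uv/c²).
u' = (0.985 − 0.680) / (1 − (0.985)(0.680)) = 0.3050/0.3302 = 0.9237.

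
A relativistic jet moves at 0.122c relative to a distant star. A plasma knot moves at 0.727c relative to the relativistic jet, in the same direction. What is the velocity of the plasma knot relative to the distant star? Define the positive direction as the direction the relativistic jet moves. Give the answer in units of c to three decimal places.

With v = 0.122 and u' = 0.727 (in units of c),
u = (u' + v)/(1 + u'v/c²):
u = (0.727 + 0.122) / (1 + 0.727·0.122) = 0.8490/1.0887 = 0.7798

0.780c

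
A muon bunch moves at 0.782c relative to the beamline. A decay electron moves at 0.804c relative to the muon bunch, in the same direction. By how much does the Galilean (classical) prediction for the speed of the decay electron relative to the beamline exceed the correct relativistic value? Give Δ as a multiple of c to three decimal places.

Δ = 0.612c

Galilean: u_cl = 0.804 + 0.782 = 1.5860.
Relativistic: u_rel = (0.804 + 0.782) / (1 + 0.804·0.782) = 1.5860/1.6287 = 0.9738.
Δ = 1.5860 − 0.9738 = 0.6122.
(The classical prediction exceeds c; the relativistic result does not.)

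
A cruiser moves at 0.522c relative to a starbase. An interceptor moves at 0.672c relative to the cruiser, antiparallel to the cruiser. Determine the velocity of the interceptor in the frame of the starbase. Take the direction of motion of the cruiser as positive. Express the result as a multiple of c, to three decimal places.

-0.231c

With v = 0.522 and u' = -0.672 (in units of c),
u = (u' + v)/(1 + u'v/c²):
u = (-0.672 + 0.522) / (1 + (-0.672)·0.522) = -0.1500/0.6492 = -0.2310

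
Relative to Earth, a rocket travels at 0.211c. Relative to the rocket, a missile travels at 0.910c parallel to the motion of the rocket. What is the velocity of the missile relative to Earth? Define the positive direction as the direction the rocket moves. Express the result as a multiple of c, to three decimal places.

0.940c

With v = 0.211 and u' = 0.910 (in units of c),
u = (u' + v)/(1 + u'v/c²):
u = (0.910 + 0.211) / (1 + 0.910·0.211) = 1.1210/1.1920 = 0.9404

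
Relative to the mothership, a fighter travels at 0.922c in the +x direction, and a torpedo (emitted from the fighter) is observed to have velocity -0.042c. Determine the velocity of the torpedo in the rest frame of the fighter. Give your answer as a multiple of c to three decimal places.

Invert the composition law: u' = (u − v)/(1 − uv/c²).
u' = (-0.042 − 0.922) / (1 − (-0.042)(0.922)) = -0.9640/1.0387 = -0.9281.

-0.928c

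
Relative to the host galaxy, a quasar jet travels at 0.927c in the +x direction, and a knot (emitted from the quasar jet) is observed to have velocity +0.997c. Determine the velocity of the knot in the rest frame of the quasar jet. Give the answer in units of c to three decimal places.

Invert the composition law: u' = (u − v)/(1 − uv/c²).
u' = (0.997 − 0.927) / (1 − (0.997)(0.927)) = 0.0700/0.0758 = 0.9237.

+0.924c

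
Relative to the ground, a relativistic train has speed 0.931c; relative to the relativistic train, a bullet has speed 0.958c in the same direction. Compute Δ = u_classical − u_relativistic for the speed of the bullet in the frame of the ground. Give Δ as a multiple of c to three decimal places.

Galilean: u_cl = 0.958 + 0.931 = 1.8890.
Relativistic: u_rel = (0.958 + 0.931) / (1 + 0.958·0.931) = 1.8890/1.8919 = 0.9985.
Δ = 1.8890 − 0.9985 = 0.8905.
(The classical prediction exceeds c; the relativistic result does not.)

Δ = 0.891c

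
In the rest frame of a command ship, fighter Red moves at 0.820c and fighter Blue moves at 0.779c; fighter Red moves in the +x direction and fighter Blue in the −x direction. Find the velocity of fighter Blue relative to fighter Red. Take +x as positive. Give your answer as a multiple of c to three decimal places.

-0.976c

β_A = 0.820, β_B = -0.779.
Transform to A's frame with the inverse velocity-addition law: u' = (u − v)/(1 − uv/c²), taking u = β_B and v = β_A.
u' = (-0.779 − 0.820) / (1 − (0.820)(-0.779)) = -1.5990/1.6388 = -0.9757.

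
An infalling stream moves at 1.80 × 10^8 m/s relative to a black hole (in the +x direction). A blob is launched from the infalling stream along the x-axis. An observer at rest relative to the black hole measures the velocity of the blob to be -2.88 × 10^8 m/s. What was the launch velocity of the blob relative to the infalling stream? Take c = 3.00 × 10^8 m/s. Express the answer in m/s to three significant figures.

v = 0.600c, u = -0.960c.
Invert the composition law: u' = (u − v)/(1 − uv/c²).
u' = (-0.960 − 0.600) / (1 − (-0.960)(0.600)) = -1.5600/1.5760 = -0.9898.
u' = -0.9898 × 3.00 × 10^8 m/s.

-2.97 × 10^8 m/s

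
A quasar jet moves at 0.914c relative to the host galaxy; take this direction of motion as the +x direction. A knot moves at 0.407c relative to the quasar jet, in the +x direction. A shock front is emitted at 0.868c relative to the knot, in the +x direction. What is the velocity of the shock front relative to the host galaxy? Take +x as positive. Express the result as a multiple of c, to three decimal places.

0.997c

Apply u = (u' + v)/(1 + u'v/c²) successively, working outward toward the host galaxy.
Start: velocity of the quasar jet relative to the host galaxy = 0.9140c.
Compose with the knot (u' = 0.407 in the quasar jet frame): u_1 = (0.407 + 0.914) / (1 + 0.407·0.914) = 1.3210/1.3720 = 0.9628.
Compose with the shock front (u' = 0.868 in the knot frame): u_2 = (0.868 + 0.963) / (1 + 0.868·0.963) = 1.8308/1.8357 = 0.9973.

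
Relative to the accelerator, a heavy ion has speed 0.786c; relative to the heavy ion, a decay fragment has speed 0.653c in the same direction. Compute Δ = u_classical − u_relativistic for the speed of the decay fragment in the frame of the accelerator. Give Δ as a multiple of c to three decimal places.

Δ = 0.488c

Galilean: u_cl = 0.653 + 0.786 = 1.4390.
Relativistic: u_rel = (0.653 + 0.786) / (1 + 0.653·0.786) = 1.4390/1.5133 = 0.9509.
Δ = 1.4390 − 0.9509 = 0.4881.
(The classical prediction exceeds c; the relativistic result does not.)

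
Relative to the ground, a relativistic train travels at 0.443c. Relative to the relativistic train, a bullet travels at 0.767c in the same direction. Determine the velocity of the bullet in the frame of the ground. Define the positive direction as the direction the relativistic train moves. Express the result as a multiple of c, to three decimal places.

0.903c

With v = 0.443 and u' = 0.767 (in units of c),
u = (u' + v)/(1 + u'v/c²):
u = (0.767 + 0.443) / (1 + 0.767·0.443) = 1.2100/1.3398 = 0.9031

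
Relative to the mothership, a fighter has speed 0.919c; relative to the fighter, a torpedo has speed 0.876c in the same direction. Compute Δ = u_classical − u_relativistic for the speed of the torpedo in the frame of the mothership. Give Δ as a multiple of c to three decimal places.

Galilean: u_cl = 0.876 + 0.919 = 1.7950.
Relativistic: u_rel = (0.876 + 0.919) / (1 + 0.876·0.919) = 1.7950/1.8050 = 0.9944.
Δ = 1.7950 − 0.9944 = 0.8006.
(The classical prediction exceeds c; the relativistic result does not.)

Δ = 0.801c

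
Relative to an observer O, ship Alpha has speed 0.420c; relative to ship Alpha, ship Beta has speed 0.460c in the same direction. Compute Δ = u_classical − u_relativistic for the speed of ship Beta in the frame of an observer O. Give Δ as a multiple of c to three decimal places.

Δ = 0.142c

Galilean: u_cl = 0.460 + 0.420 = 0.8800.
Relativistic: u_rel = (0.460 + 0.420) / (1 + 0.460·0.420) = 0.8800/1.1932 = 0.7375.
Δ = 0.8800 − 0.7375 = 0.1425.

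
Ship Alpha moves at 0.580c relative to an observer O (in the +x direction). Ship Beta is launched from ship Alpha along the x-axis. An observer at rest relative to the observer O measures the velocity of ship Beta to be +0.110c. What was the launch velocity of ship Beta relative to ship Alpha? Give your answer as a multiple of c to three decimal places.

-0.502c

Invert the composition law: u' = (u − v)/(1 − uv/c²).
u' = (0.110 − 0.580) / (1 − (0.110)(0.580)) = -0.4700/0.9362 = -0.5020.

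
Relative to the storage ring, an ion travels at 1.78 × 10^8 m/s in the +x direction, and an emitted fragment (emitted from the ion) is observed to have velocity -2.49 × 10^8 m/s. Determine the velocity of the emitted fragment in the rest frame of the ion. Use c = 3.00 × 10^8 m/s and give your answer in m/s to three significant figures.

v = 0.593c, u = -0.830c.
Invert the composition law: u' = (u − v)/(1 − uv/c²).
u' = (-0.830 − 0.593) / (1 − (-0.830)(0.593)) = -1.4233/1.4925 = -0.9537.
u' = -0.9537 × 3.00 × 10^8 m/s.

-2.86 × 10^8 m/s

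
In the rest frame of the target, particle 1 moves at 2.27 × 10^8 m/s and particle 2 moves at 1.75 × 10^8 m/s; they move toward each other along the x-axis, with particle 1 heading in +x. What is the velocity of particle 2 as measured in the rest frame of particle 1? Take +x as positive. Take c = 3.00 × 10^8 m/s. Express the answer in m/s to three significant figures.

β_A = 0.757, β_B = -0.583 (dividing each by c = 3.00 × 10^8 m/s).
Transform to A's frame with the inverse velocity-addition law: u' = (u − v)/(1 − uv/c²), taking u = β_B and v = β_A.
u' = (-0.583 − 0.757) / (1 − (0.757)(-0.583)) = -1.3400/1.4414 = -0.9297.
u' = -0.9297 × 3.00 × 10^8 m/s.

-2.79 × 10^8 m/s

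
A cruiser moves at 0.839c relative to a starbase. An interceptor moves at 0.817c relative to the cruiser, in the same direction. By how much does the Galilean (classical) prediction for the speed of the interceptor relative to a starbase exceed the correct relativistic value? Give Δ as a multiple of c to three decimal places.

Galilean: u_cl = 0.817 + 0.839 = 1.6560.
Relativistic: u_rel = (0.817 + 0.839) / (1 + 0.817·0.839) = 1.6560/1.6855 = 0.9825.
Δ = 1.6560 − 0.9825 = 0.6735.
(The classical prediction exceeds c; the relativistic result does not.)

Δ = 0.673c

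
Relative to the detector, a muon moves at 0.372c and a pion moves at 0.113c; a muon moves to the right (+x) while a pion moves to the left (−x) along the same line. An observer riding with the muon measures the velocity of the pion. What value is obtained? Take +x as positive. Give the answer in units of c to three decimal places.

β_A = 0.372, β_B = -0.113.
Transform to A's frame with the inverse velocity-addition law: u' = (u − v)/(1 − uv/c²), taking u = β_B and v = β_A.
u' = (-0.113 − 0.372) / (1 − (0.372)(-0.113)) = -0.4850/1.0420 = -0.4654.

-0.465c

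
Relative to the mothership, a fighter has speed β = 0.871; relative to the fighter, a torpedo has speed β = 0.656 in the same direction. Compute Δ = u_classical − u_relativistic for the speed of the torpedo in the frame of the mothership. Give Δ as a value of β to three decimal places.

Galilean: u_cl = 0.656 + 0.871 = 1.5270.
Relativistic: u_rel = (0.656 + 0.871) / (1 + 0.656·0.871) = 1.5270/1.5714 = 0.9718.
Δ = 1.5270 − 0.9718 = 0.5552.
(The classical prediction exceeds c; the relativistic result does not.)

Δ = 0.555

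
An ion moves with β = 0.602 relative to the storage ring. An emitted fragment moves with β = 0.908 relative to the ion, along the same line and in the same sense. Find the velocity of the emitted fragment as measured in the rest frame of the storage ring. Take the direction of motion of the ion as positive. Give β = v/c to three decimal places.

β = 0.976

With v = 0.602 and u' = 0.908 (in units of c),
u = (u' + v)/(1 + u'v/c²):
u = (0.908 + 0.602) / (1 + 0.908·0.602) = 1.5100/1.5466 = 0.9763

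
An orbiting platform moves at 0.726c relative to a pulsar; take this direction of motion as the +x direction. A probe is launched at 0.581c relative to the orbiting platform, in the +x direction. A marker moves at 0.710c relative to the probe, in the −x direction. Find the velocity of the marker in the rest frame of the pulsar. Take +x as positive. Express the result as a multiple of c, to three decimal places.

Apply u = (u' + v)/(1 + u'v/c²) successively, working outward toward the pulsar.
Start: velocity of the orbiting platform relative to the pulsar = 0.7260c.
Compose with the probe (u' = 0.581 in the orbiting platform frame): u_1 = (0.581 + 0.726) / (1 + 0.581·0.726) = 1.3070/1.4218 = 0.9193.
Compose with the marker (u' = -0.710 in the probe frame): u_2 = (-0.710 + 0.919) / (1 + (-0.710)·0.919) = 0.2093/0.3473 = 0.6025.

+0.602c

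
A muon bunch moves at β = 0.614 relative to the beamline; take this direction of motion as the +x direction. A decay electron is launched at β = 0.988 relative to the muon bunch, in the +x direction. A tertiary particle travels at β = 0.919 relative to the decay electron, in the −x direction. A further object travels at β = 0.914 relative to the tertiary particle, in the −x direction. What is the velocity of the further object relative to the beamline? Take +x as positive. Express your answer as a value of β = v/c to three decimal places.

Apply u = (u' + v)/(1 + u'v/c²) successively, working outward toward the beamline.
Start: velocity of the muon bunch relative to the beamline = 0.6140c.
Compose with the decay electron (u' = 0.988 in the muon bunch frame): u_1 = (0.988 + 0.614) / (1 + 0.988·0.614) = 1.6020/1.6066 = 0.9971.
Compose with the tertiary particle (u' = -0.919 in the decay electron frame): u_2 = (-0.919 + 0.997) / (1 + (-0.919)·0.997) = 0.0781/0.0836 = 0.9339.
Compose with the further object (u' = -0.914 in the tertiary particle frame): u_3 = (-0.914 + 0.934) / (1 + (-0.914)·0.934) = 0.0199/0.1465 = 0.1356.

β = +0.136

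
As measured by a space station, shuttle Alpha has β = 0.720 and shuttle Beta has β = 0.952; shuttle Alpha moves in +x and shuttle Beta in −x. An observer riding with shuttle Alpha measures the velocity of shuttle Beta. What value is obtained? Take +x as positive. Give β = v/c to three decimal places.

β_A = 0.720, β_B = -0.952.
Transform to A's frame with the inverse velocity-addition law: u' = (u − v)/(1 − uv/c²), taking u = β_B and v = β_A.
u' = (-0.952 − 0.720) / (1 − (0.720)(-0.952)) = -1.6720/1.6854 = -0.9920.

β = -0.992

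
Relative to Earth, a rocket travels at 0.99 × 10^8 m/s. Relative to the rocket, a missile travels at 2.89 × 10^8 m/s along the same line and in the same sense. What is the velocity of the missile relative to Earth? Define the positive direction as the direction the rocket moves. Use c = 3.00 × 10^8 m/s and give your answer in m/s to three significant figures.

2.94 × 10^8 m/s

In units of c (dividing by 3.00 × 10^8 m/s): v = 0.330, u' = 0.963.
u = (u' + v)/(1 + u'v/c²):
u = (0.963 + 0.330) / (1 + 0.963·0.330) = 1.2933/1.3179 = 0.9814
(Galilean addition would give +1.293c, exceeding c.)
Converting back: u = 0.9814 × 3.00 × 10^8 m/s.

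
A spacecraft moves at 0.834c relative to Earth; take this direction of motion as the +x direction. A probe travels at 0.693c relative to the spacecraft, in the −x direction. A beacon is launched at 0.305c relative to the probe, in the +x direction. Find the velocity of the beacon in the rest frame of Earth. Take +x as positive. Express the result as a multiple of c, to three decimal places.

+0.580c

Apply u = (u' + v)/(1 + u'v/c²) successively, working outward toward Earth.
Start: velocity of the spacecraft relative to Earth = 0.8340c.
Compose with the probe (u' = -0.693 in the spacecraft frame): u_1 = (-0.693 + 0.834) / (1 + (-0.693)·0.834) = 0.1410/0.4220 = 0.3341.
Compose with the beacon (u' = 0.305 in the probe frame): u_2 = (0.305 + 0.334) / (1 + 0.305·0.334) = 0.6391/1.1019 = 0.5800.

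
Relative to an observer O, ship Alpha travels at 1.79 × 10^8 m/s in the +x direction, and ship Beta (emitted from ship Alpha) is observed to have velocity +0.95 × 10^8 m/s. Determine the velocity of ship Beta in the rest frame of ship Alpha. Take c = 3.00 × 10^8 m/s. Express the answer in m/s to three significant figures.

v = 0.597c, u = 0.317c.
Invert the composition law: u' = (u − v)/(1 − uv/c²).
u' = (0.317 − 0.597) / (1 − (0.317)(0.597)) = -0.2800/0.8111 = -0.3452.
u' = -0.3452 × 3.00 × 10^8 m/s.

-1.04 × 10^8 m/s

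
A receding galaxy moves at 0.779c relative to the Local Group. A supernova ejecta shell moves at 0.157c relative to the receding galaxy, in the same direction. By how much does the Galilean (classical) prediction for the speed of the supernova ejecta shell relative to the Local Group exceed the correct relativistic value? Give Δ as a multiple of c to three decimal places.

Δ = 0.102c

Galilean: u_cl = 0.157 + 0.779 = 0.9360.
Relativistic: u_rel = (0.157 + 0.779) / (1 + 0.157·0.779) = 0.9360/1.1223 = 0.8340.
Δ = 0.9360 − 0.8340 = 0.1020.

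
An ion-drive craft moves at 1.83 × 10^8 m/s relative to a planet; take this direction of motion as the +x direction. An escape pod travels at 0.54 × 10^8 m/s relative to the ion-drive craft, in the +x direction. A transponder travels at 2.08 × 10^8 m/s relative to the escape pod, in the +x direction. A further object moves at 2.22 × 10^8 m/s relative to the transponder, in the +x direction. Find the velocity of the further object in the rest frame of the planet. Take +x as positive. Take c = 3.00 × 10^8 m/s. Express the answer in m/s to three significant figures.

2.97 × 10^8 m/s

Apply u = (u' + v)/(1 + u'v/c²) successively, working outward toward the planet.
(Dividing each given speed by c = 3.00 × 10^8 m/s to work in units of c.)
Start: velocity of the ion-drive craft relative to the planet = 0.6100c.
Compose with the escape pod (u' = 0.180 in the ion-drive craft frame): u_1 = (0.180 + 0.610) / (1 + 0.180·0.610) = 0.7900/1.1098 = 0.7118.
Compose with the transponder (u' = 0.693 in the escape pod frame): u_2 = (0.693 + 0.712) / (1 + 0.693·0.712) = 1.4052/1.4935 = 0.9408.
Compose with the further object (u' = 0.740 in the transponder frame): u_3 = (0.740 + 0.941) / (1 + 0.740·0.941) = 1.6808/1.6962 = 0.9909.
So u = 0.9909 × 3.00 × 10^8 m/s.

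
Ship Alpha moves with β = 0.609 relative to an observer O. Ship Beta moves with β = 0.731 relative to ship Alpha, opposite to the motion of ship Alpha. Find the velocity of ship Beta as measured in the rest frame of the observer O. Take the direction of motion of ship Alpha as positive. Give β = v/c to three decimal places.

β = -0.220

With v = 0.609 and u' = -0.731 (in units of c),
u = (u' + v)/(1 + u'v/c²):
u = (-0.731 + 0.609) / (1 + (-0.731)·0.609) = -0.1220/0.5548 = -0.2199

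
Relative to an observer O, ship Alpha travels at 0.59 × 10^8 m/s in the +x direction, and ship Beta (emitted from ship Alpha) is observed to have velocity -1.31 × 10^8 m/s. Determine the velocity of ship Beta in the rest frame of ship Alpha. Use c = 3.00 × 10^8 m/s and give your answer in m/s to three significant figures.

v = 0.197c, u = -0.437c.
Invert the composition law: u' = (u − v)/(1 − uv/c²).
u' = (-0.437 − 0.197) / (1 − (-0.437)(0.197)) = -0.6333/1.0859 = -0.5832.
u' = -0.5832 × 3.00 × 10^8 m/s.

-1.75 × 10^8 m/s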